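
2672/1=2672= 2672.00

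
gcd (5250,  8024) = 2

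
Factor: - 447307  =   - 7^1* 63901^1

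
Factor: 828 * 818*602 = 407737008= 2^4 *3^2* 7^1*23^1*  43^1*409^1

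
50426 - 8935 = 41491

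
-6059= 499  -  6558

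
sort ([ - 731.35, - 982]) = [ - 982,- 731.35 ] 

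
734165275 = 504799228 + 229366047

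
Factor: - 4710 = - 2^1*3^1*5^1*157^1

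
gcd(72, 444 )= 12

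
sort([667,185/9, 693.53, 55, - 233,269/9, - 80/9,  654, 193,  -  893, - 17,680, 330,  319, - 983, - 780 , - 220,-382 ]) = [ - 983,  -  893,-780, - 382, - 233, - 220, - 17,-80/9,185/9,269/9,55,  193,  319, 330, 654, 667,680,693.53] 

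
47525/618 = 76 + 557/618  =  76.90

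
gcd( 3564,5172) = 12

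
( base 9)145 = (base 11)101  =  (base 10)122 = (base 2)1111010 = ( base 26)4I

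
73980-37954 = 36026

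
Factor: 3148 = 2^2* 787^1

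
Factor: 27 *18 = 2^1*3^5 = 486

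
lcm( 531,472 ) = 4248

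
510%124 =14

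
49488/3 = 16496 = 16496.00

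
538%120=58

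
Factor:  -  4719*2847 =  - 3^2*11^2*13^2*73^1  =  - 13434993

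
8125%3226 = 1673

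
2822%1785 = 1037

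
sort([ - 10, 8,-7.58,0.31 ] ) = [ - 10  , - 7.58, 0.31,  8] 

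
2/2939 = 2/2939 = 0.00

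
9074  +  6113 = 15187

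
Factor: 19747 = 7^2*13^1*31^1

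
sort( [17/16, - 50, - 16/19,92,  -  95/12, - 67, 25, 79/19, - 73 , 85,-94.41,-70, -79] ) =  [  -  94.41, - 79,  -  73, - 70, - 67, - 50,  -  95/12, - 16/19,17/16, 79/19, 25,85, 92 ]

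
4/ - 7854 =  - 1+ 3925/3927= -  0.00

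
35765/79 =35765/79= 452.72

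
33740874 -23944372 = 9796502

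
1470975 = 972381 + 498594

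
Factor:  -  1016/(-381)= 2^3*3^( - 1 )= 8/3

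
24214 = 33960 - 9746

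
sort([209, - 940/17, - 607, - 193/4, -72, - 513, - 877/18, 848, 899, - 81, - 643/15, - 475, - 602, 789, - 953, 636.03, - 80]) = [ - 953, - 607, - 602, - 513, - 475, - 81,-80, - 72, - 940/17,-877/18, - 193/4, - 643/15, 209,636.03,789, 848,  899 ]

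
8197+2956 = 11153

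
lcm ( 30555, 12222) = 61110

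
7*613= 4291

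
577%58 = 55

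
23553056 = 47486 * 496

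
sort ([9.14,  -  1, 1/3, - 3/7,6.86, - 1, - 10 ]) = [-10, - 1, - 1, - 3/7,1/3,  6.86,9.14]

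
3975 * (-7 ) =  - 27825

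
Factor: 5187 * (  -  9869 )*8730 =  - 446893091190 = -2^1 *3^3*  5^1*7^1 * 13^1*19^1*71^1* 97^1 * 139^1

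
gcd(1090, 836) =2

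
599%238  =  123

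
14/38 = 7/19= 0.37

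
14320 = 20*716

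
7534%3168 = 1198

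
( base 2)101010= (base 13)33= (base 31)1B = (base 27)1F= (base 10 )42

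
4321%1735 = 851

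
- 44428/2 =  - 22214=- 22214.00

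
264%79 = 27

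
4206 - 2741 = 1465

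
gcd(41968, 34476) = 4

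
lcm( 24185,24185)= 24185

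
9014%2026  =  910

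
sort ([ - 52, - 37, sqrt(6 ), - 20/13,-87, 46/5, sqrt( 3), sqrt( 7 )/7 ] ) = [ - 87, - 52,  -  37, - 20/13,sqrt( 7 )/7, sqrt( 3),sqrt( 6 ) , 46/5 ] 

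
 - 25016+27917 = 2901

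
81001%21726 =15823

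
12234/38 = 6117/19 =321.95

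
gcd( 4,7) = 1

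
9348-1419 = 7929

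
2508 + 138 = 2646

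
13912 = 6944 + 6968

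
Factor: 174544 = 2^4*10909^1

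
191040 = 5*38208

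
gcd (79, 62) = 1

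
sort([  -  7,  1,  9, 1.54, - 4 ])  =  [ - 7 , - 4,1, 1.54 , 9] 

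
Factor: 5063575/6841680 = 1012715/1368336 = 2^(-4) * 3^ ( - 1 )*5^1*11^1*29^( - 1) * 983^( - 1) * 18413^1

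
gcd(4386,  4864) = 2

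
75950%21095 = 12665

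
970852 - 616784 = 354068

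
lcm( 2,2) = 2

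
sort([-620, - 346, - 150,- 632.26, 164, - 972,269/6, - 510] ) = [-972, - 632.26, - 620, - 510, - 346,- 150,269/6, 164 ]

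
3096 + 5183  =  8279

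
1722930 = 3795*454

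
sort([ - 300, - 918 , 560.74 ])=[-918, - 300,560.74 ] 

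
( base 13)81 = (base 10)105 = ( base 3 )10220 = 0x69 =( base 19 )5A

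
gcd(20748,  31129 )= 7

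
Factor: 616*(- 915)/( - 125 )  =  2^3  *  3^1 * 5^( - 2) * 7^1*11^1 * 61^1 = 112728/25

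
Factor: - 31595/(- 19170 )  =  89/54 = 2^( - 1)*  3^(-3)*89^1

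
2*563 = 1126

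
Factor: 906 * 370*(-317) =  - 2^2*3^1*5^1*37^1*151^1*317^1 =- 106264740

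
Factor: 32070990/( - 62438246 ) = -16035495/31219123 = - 3^1*5^1*7^2*13^( - 1)*17^ ( - 1) * 21817^1*141263^( - 1 ) 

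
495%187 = 121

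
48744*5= 243720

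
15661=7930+7731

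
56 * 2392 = 133952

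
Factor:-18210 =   -  2^1*3^1*5^1*607^1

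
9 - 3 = 6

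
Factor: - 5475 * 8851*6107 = - 295940487075 = -3^1 * 5^2*31^1 * 53^1*73^1*167^1*197^1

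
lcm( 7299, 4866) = 14598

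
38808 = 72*539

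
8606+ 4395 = 13001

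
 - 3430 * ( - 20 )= 68600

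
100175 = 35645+64530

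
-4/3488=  - 1/872=   - 0.00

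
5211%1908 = 1395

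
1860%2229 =1860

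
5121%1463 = 732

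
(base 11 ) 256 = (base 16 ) 12F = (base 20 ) f3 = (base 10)303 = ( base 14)179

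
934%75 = 34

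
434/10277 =434/10277  =  0.04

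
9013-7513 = 1500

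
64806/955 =67 + 821/955 = 67.86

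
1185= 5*237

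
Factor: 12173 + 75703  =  2^2*3^2*2441^1 = 87876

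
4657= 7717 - 3060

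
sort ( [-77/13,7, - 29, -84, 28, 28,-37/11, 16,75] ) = [ - 84, - 29, - 77/13, - 37/11,7,16, 28, 28, 75]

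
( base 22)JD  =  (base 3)120222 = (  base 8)657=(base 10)431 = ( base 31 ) DS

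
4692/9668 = 1173/2417 = 0.49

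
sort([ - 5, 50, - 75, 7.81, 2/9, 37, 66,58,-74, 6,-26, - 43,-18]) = [ - 75 ,-74, - 43, - 26 , - 18, - 5, 2/9, 6, 7.81, 37, 50, 58, 66 ]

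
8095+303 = 8398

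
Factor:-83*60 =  - 2^2*3^1*5^1 * 83^1 = -  4980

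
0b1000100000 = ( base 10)544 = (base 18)1C4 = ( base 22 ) 12g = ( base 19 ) 19C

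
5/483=5/483 = 0.01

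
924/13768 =231/3442 =0.07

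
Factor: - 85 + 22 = - 63=- 3^2 * 7^1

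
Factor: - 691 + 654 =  - 37^1  =  - 37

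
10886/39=10886/39 = 279.13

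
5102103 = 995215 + 4106888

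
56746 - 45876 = 10870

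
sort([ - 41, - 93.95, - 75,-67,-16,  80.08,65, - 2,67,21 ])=[-93.95, - 75, - 67, -41,- 16,  -  2,21, 65,67, 80.08] 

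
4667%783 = 752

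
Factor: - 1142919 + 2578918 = 409^1*3511^1 = 1435999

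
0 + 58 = 58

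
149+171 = 320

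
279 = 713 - 434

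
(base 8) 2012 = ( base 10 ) 1034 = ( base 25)1g9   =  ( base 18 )338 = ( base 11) 860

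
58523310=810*72251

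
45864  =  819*56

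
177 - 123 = 54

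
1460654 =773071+687583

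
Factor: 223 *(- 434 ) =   -  96782 =-2^1 *7^1*31^1 * 223^1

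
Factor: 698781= 3^1*163^1*1429^1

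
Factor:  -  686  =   - 2^1*7^3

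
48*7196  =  345408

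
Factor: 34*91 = 2^1* 7^1*13^1*17^1 = 3094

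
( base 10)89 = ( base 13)6B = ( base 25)3E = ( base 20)49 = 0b1011001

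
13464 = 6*2244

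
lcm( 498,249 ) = 498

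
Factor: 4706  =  2^1*13^1 * 181^1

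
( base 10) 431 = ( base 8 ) 657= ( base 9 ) 528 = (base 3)120222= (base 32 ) df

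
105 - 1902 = -1797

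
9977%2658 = 2003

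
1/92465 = 1/92465 = 0.00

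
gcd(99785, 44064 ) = 1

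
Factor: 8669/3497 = 13^ ( - 1 )*269^( - 1)*8669^1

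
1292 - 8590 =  - 7298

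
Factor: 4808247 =3^1 * 1602749^1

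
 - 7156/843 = -7156/843   =  - 8.49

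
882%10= 2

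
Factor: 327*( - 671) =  - 219417= - 3^1*11^1*61^1*109^1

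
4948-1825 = 3123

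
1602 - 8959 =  -7357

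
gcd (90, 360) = 90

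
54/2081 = 54/2081= 0.03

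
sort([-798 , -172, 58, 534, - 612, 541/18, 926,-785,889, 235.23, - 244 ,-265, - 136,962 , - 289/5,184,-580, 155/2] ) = [ - 798, - 785, - 612, - 580 , - 265,-244,-172,  -  136,-289/5,541/18, 58,155/2,184,235.23,534,889, 926,962]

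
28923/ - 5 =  - 5785 + 2/5 = - 5784.60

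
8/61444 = 2/15361 = 0.00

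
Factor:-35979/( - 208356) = 2^( - 2)*67^1* 97^( - 1)= 67/388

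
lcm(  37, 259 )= 259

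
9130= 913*10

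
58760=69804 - 11044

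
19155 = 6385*3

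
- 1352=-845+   -  507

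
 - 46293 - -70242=23949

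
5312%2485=342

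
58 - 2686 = -2628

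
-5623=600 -6223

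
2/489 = 2/489  =  0.00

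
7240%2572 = 2096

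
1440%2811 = 1440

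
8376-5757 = 2619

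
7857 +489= 8346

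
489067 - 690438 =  - 201371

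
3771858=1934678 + 1837180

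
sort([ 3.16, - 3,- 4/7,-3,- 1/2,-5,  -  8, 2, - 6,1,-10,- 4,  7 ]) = [ - 10, - 8,-6, - 5, - 4,-3, - 3,-4/7,-1/2,1,2,3.16,7] 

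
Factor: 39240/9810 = 2^2=4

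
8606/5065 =8606/5065 = 1.70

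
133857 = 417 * 321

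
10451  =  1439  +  9012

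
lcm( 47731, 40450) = 2386550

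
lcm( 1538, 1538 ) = 1538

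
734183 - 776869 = -42686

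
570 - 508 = 62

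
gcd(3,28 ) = 1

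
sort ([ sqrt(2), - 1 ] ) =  [ - 1, sqrt( 2)]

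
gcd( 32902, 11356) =2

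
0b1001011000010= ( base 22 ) 9K6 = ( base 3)20120212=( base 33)4dh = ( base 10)4802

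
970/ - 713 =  - 2 + 456/713 = - 1.36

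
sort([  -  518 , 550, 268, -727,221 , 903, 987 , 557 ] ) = [- 727,- 518, 221,268, 550,557, 903,  987]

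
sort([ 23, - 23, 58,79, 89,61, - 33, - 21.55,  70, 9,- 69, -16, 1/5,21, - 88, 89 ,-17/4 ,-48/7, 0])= [-88,-69, - 33,- 23,-21.55,-16,-48/7, - 17/4,0, 1/5, 9, 21, 23, 58, 61, 70, 79,89  ,  89] 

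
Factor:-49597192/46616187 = - 2^3 * 3^( - 1) * 29^1*71^1 *2741^( - 1 )*3011^1*5669^( -1 ) 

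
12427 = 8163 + 4264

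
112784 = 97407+15377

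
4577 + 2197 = 6774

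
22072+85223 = 107295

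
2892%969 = 954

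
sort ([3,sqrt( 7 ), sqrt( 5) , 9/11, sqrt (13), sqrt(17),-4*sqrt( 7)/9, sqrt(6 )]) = [ - 4*sqrt( 7)/9, 9/11, sqrt( 5 ), sqrt( 6), sqrt( 7 ) , 3, sqrt( 13),sqrt( 17 ) ] 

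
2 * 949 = 1898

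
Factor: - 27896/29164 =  - 22/23 = - 2^1*11^1*23^( -1) 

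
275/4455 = 5/81 = 0.06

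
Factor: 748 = 2^2 * 11^1*17^1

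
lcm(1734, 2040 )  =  34680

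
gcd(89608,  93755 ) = 1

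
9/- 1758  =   - 3/586 = -0.01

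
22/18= 1+ 2/9 = 1.22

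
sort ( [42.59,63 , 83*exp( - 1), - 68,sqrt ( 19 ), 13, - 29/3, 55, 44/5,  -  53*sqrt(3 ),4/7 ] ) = [-53*sqrt (3),-68, - 29/3  ,  4/7,sqrt( 19),44/5,13, 83  *  exp( - 1 ),42.59,55,63] 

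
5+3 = 8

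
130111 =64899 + 65212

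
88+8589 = 8677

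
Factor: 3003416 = 2^3*13^1*28879^1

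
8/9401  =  8/9401 = 0.00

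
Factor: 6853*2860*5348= 2^4*5^1*7^2 * 11^2*13^1*89^1*191^1 = 104818553840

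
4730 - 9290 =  - 4560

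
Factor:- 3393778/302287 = -2^1*17^1 * 99817^1*302287^( - 1)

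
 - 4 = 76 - 80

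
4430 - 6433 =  - 2003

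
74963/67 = 74963/67 = 1118.85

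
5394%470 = 224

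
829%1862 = 829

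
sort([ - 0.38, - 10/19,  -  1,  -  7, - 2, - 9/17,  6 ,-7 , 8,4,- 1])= [ - 7, - 7,-2,-1, - 1, - 9/17, - 10/19,  -  0.38,4, 6, 8]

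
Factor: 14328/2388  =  2^1 * 3^1 = 6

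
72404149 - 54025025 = 18379124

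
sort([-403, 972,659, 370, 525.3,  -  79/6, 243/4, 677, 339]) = [- 403, - 79/6,243/4,339, 370, 525.3, 659, 677, 972 ]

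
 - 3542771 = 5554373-9097144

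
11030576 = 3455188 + 7575388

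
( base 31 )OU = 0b1100000110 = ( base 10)774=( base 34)MQ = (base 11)644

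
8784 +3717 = 12501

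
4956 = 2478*2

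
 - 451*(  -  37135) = 16747885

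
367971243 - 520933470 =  - 152962227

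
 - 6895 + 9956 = 3061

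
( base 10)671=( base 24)13N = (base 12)47b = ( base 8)1237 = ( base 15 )2EB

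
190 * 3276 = 622440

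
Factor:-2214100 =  - 2^2*5^2 *7^1*3163^1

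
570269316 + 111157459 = 681426775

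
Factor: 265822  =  2^1*132911^1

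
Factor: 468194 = 2^1 * 131^1*1787^1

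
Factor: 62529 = 3^1*19^1*1097^1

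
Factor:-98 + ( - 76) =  - 174=- 2^1 * 3^1*29^1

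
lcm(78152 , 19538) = 78152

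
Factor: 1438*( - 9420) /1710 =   -  451532/57=-2^2*3^ (  -  1 )*19^ ( - 1) *157^1*719^1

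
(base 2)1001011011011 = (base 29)5LD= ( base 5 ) 123302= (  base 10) 4827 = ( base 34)45X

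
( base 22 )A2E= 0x1322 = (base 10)4898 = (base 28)66Q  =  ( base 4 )1030202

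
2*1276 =2552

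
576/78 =7 + 5/13 = 7.38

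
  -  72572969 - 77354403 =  - 149927372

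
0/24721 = 0 = 0.00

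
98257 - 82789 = 15468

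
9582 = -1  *( - 9582 )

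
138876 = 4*34719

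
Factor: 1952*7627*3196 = 2^7*17^1*29^1*47^1*61^1*263^1 = 47581741184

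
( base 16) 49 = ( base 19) 3g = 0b1001001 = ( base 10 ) 73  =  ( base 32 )29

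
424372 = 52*8161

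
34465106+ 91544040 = 126009146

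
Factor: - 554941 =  - 167^1*3323^1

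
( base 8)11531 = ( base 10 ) 4953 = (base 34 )49N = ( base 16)1359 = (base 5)124303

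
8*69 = 552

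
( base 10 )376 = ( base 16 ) 178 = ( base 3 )111221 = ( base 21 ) hj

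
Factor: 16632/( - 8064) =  - 2^( - 4) * 3^1*11^1 = - 33/16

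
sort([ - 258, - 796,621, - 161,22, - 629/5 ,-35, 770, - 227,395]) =[-796, - 258, - 227, - 161,-629/5, -35,22, 395 , 621,770 ]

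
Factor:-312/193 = -2^3*3^1*13^1*193^ (  -  1 ) 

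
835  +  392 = 1227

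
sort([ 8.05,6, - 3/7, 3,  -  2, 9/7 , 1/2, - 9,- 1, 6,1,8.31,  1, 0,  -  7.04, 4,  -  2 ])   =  [ - 9, - 7.04, - 2, - 2, - 1, - 3/7, 0, 1/2,1, 1, 9/7,3, 4, 6, 6, 8.05, 8.31] 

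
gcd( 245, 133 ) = 7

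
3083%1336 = 411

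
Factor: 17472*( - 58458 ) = - 2^7*3^2  *  7^1*13^1 *9743^1= -  1021378176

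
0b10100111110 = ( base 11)1010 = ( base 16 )53e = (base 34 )15g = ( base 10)1342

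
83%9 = 2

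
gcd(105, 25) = 5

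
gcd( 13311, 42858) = 9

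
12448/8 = 1556= 1556.00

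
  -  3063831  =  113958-3177789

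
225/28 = 8 + 1/28 = 8.04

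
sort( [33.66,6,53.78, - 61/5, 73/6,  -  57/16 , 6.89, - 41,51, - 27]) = [ - 41, - 27, - 61/5, - 57/16, 6,6.89, 73/6, 33.66 , 51,53.78]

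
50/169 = 50/169 = 0.30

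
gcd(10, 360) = 10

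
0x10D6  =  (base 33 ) 3vk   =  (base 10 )4310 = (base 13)1c67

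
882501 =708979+173522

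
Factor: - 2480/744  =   - 2^1*3^ (-1)*5^1 = - 10/3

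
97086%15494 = 4122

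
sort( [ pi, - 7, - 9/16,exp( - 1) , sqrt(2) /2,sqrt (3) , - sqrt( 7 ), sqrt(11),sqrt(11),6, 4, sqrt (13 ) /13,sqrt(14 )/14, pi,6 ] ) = [ - 7, - sqrt (7 ), - 9/16,sqrt(14) /14,sqrt(13 ) /13,exp ( - 1 ),sqrt( 2 )/2 , sqrt( 3),pi, pi,sqrt (11),sqrt (11 ), 4,6,6] 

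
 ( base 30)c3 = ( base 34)AN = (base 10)363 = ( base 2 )101101011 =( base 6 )1403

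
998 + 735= 1733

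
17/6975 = 17/6975 = 0.00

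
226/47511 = 226/47511 = 0.00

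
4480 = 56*80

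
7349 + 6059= 13408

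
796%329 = 138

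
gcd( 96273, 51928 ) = 1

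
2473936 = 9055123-6581187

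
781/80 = 9 + 61/80=9.76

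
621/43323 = 207/14441 = 0.01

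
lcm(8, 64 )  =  64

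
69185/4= 17296  +  1/4 = 17296.25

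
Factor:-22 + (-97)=  -  119 = -  7^1*17^1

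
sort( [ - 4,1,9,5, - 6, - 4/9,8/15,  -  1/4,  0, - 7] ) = [ - 7, - 6,  -  4, - 4/9, - 1/4,  0,  8/15,1, 5,9] 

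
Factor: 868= 2^2*7^1 * 31^1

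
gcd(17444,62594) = 14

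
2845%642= 277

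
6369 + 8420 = 14789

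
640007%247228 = 145551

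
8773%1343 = 715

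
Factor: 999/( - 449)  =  - 3^3*37^1*449^(-1)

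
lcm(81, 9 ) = 81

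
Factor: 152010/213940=27/38   =  2^( - 1)*3^3*19^(-1)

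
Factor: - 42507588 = - 2^2*3^1 * 23^1*233^1*661^1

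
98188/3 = 32729 + 1/3=32729.33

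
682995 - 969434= - 286439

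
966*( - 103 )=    - 99498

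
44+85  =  129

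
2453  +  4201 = 6654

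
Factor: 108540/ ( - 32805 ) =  - 2^2*3^ (- 4 )*67^1  =  - 268/81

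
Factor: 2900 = 2^2*5^2*29^1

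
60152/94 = 639 + 43/47 = 639.91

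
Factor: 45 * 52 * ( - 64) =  - 2^8*3^2*5^1*13^1 = - 149760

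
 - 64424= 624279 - 688703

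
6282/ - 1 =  - 6282 + 0/1 = - 6282.00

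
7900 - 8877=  - 977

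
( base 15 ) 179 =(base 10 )339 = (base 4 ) 11103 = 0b101010011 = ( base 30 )b9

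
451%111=7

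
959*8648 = 8293432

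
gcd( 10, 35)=5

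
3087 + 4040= 7127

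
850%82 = 30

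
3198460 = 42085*76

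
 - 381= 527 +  - 908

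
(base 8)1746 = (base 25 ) 1EN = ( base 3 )1100222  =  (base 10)998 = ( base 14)514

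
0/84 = 0 = 0.00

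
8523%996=555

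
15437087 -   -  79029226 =94466313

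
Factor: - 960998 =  - 2^1*480499^1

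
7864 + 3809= 11673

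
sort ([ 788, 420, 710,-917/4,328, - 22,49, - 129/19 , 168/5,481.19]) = [  -  917/4, - 22 ,-129/19,168/5,  49,328, 420,481.19,710, 788 ]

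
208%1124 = 208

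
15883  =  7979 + 7904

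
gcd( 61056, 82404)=36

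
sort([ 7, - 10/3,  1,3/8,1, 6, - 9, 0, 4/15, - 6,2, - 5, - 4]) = [ - 9, - 6, - 5, -4, - 10/3,  0,4/15, 3/8, 1,1, 2,6,7]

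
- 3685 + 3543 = - 142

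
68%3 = 2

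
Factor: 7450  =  2^1 * 5^2 * 149^1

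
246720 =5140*48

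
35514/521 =68 +86/521 = 68.17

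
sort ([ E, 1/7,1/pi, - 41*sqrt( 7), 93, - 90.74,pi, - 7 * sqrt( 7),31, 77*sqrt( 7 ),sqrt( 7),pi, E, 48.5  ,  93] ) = [ - 41*sqrt (7) , - 90.74, - 7*sqrt(7 ), 1/7, 1/pi,sqrt( 7 ), E,E,pi,  pi, 31,48.5, 93, 93, 77 * sqrt( 7) ]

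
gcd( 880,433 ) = 1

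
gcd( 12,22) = 2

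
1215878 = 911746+304132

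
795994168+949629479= 1745623647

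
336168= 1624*207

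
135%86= 49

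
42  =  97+-55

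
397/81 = 397/81  =  4.90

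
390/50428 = 195/25214 = 0.01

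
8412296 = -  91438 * (-92)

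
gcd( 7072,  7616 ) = 544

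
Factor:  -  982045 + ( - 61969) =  - 2^1*151^1*3457^1 = - 1044014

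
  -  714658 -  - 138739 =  -575919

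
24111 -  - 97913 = 122024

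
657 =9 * 73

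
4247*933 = 3962451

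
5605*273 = 1530165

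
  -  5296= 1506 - 6802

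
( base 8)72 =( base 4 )322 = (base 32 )1q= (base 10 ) 58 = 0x3a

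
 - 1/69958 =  - 1/69958 = - 0.00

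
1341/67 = 1341/67=20.01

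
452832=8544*53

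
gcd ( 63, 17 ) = 1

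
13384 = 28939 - 15555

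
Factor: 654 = 2^1 * 3^1*109^1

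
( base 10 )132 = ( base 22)60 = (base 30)4c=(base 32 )44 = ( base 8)204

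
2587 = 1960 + 627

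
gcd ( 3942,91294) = 2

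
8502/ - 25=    - 341 + 23/25 = - 340.08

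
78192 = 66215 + 11977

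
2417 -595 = 1822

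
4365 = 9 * 485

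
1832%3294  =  1832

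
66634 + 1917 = 68551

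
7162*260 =1862120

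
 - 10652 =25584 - 36236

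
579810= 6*96635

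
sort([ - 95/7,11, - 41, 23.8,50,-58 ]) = [-58, - 41, - 95/7, 11, 23.8, 50]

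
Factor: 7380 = 2^2*3^2*5^1*41^1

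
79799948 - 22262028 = 57537920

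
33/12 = 11/4 = 2.75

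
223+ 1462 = 1685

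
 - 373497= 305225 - 678722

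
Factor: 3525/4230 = 2^(-1)*3^(  -  1 )*5^1 = 5/6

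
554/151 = 554/151 =3.67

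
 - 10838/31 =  - 10838/31 = - 349.61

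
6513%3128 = 257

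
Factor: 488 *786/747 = 2^4*3^(-1 )*61^1*83^( - 1)*131^1 = 127856/249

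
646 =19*34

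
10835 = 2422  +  8413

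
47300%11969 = 11393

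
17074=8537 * 2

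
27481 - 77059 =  - 49578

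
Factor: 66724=2^2*7^1*2383^1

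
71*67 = 4757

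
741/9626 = 741/9626 =0.08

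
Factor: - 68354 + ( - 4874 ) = -73228=- 2^2 * 18307^1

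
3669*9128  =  33490632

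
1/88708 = 1/88708=0.00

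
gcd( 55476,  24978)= 138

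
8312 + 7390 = 15702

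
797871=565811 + 232060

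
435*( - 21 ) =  - 9135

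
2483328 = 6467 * 384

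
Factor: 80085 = 3^1*5^1*19^1*281^1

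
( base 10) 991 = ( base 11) 821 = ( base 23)1K2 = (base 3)1100201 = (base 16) 3DF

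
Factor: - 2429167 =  - 13^1*186859^1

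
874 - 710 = 164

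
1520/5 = 304 = 304.00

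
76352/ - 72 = -1061+5/9 = - 1060.44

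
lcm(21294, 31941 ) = 63882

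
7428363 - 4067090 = 3361273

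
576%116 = 112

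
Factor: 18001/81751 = 29^( -1)*47^1*383^1*2819^( - 1)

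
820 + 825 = 1645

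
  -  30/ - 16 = 1 + 7/8 = 1.88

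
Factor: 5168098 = 2^1*13^1*197^1*1009^1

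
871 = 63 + 808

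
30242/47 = 643 + 21/47 = 643.45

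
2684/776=671/194 = 3.46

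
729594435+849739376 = 1579333811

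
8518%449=436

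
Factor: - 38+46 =2^3 = 8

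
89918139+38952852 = 128870991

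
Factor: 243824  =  2^4*7^2*311^1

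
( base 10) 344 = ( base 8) 530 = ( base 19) I2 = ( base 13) 206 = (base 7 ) 1001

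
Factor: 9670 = 2^1*5^1*967^1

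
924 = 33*28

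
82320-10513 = 71807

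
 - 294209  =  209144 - 503353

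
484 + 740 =1224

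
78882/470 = 167 + 196/235 = 167.83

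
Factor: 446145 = 3^1*5^1*7^2*607^1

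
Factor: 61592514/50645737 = 2^1*3^1*17^(-1)*97^( - 1) * 751^1 * 13669^1*30713^( - 1 ) 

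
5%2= 1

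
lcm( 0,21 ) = 0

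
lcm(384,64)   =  384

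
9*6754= 60786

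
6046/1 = 6046= 6046.00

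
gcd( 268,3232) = 4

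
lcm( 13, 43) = 559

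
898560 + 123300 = 1021860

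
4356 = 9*484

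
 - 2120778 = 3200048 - 5320826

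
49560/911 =49560/911 = 54.40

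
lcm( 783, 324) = 9396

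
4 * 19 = 76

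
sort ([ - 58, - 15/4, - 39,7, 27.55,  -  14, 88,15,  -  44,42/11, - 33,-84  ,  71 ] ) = [ - 84,-58, - 44,-39 , -33, - 14, -15/4, 42/11,7,  15,27.55 , 71 , 88 ]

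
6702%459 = 276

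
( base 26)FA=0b110010000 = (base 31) cs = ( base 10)400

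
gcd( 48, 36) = 12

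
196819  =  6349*31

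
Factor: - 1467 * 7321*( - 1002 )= 2^1* 3^3 * 163^1 * 167^1 * 7321^1 = 10761386814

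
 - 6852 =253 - 7105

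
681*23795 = 16204395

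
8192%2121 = 1829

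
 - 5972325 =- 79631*75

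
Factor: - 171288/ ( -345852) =366/739 = 2^1*3^1*61^1*739^( - 1 )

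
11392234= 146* 78029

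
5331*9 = 47979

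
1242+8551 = 9793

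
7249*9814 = 71141686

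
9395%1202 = 981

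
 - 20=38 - 58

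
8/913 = 8/913 = 0.01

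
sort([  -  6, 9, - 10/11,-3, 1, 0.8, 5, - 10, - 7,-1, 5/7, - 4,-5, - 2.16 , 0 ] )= [-10, - 7, - 6, - 5, - 4, - 3 ,-2.16 , - 1, - 10/11, 0,5/7, 0.8, 1, 5, 9 ] 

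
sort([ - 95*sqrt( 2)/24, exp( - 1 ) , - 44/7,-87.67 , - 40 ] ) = [ - 87.67, - 40 ,- 44/7,- 95*sqrt( 2 ) /24, exp ( - 1 )]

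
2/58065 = 2/58065 = 0.00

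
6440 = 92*70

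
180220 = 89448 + 90772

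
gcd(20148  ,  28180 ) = 4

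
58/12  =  4+ 5/6 = 4.83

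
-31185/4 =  - 7797  +  3/4 = - 7796.25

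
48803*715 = 34894145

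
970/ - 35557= -1 + 34587/35557 = - 0.03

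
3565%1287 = 991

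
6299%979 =425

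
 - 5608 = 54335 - 59943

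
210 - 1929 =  - 1719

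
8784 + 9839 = 18623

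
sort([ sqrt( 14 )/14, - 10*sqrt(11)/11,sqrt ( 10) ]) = [ - 10*sqrt( 11)/11,sqrt(14)/14, sqrt( 10 ) ] 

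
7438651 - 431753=7006898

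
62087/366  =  62087/366 = 169.64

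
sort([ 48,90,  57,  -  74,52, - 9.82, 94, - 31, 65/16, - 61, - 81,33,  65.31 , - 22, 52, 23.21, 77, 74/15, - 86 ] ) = [ - 86, - 81, - 74 , - 61 , - 31,-22, - 9.82,65/16, 74/15, 23.21,33, 48, 52 , 52, 57, 65.31,77 , 90, 94] 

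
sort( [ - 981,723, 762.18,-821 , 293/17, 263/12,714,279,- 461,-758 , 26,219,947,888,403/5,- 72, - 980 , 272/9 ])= [ - 981,-980,  -  821,  -  758,  -  461, - 72,293/17,263/12,26,272/9,403/5, 219, 279,714,723, 762.18,888,  947 ] 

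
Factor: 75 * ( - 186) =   -  13950 = - 2^1*3^2* 5^2*31^1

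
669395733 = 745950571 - 76554838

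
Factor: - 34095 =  - 3^1*5^1*2273^1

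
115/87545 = 23/17509= 0.00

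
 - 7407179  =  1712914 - 9120093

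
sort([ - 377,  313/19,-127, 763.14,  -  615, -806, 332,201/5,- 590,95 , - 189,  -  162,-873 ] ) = [-873,-806 , - 615, - 590, - 377,-189, - 162, - 127, 313/19, 201/5,95,332, 763.14] 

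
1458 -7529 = -6071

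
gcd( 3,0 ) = 3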